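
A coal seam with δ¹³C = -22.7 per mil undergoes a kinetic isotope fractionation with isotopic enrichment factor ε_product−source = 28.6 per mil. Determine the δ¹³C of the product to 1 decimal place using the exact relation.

Exactly, δ_product = (δ_source + 1000)·(ε/1000 + 1) − 1000.
δ_product = (-22.7 + 1000) × (28.6/1000 + 1) − 1000
δ_product = 5.25 per mil

5.3 per mil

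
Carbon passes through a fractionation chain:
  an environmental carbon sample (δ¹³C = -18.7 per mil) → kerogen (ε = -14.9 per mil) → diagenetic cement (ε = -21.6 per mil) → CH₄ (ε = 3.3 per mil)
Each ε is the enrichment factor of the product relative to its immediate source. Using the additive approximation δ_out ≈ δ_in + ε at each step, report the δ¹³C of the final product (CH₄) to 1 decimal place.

-51.9 per mil

step 1: δ ≈ -18.7 + (-14.9) = -33.6 per mil
step 2: δ ≈ -33.6 + (-21.6) = -55.2 per mil
step 3: δ ≈ -55.2 + (3.3) = -51.9 per mil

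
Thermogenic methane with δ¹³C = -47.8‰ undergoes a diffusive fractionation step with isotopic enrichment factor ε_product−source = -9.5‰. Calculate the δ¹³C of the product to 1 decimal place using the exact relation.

-56.8‰

To first order, δ_product ≈ δ_source + ε = -57.3‰.
Exactly, δ_product = (δ_source + 1000)·(ε/1000 + 1) − 1000.
δ_product = (-47.8 + 1000) × (-9.5/1000 + 1) − 1000
δ_product = -56.85‰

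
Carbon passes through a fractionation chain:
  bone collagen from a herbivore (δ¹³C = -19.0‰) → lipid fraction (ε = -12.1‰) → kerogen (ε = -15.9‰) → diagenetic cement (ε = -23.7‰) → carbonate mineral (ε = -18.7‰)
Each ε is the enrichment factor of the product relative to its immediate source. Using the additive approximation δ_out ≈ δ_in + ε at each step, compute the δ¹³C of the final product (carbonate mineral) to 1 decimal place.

step 1: δ ≈ -19.0 + (-12.1) = -31.1‰
step 2: δ ≈ -31.1 + (-15.9) = -47.0‰
step 3: δ ≈ -47.0 + (-23.7) = -70.7‰
step 4: δ ≈ -70.7 + (-18.7) = -89.4‰

-89.4‰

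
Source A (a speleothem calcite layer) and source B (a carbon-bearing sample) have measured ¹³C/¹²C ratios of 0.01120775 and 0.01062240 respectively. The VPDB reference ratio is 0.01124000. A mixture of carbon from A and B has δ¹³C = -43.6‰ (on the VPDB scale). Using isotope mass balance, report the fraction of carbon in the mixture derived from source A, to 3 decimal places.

δ_A = (0.01120775/0.01124000 − 1)×1000 = (0.997131 − 1)×1000 = -2.869‰
δ_B = (0.01062240/0.01124000 − 1)×1000 = (0.945053 − 1)×1000 = -54.947‰
f_A = (δ_mix − δ_B)/(δ_A − δ_B) = (-43.6 − (-54.947))/(-2.869 − (-54.947))
f_A = 11.347 / 52.077 = 0.2179

0.218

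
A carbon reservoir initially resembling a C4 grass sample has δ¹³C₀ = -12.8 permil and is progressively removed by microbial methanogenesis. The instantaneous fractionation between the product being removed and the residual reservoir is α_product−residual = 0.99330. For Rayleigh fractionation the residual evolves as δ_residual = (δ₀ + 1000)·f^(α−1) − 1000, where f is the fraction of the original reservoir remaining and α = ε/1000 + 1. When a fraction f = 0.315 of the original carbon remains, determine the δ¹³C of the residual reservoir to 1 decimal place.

-5.1 permil

Rayleigh residual: δ_res = (δ₀ + 1000)·f^(α−1) − 1000
α − 1 = -0.00670
f^(α−1) = 0.315^(-0.00670) = 1.007770
δ_res = (-12.8 + 1000) × 1.007770 − 1000 = 994.870 − 1000 = -5.13 permil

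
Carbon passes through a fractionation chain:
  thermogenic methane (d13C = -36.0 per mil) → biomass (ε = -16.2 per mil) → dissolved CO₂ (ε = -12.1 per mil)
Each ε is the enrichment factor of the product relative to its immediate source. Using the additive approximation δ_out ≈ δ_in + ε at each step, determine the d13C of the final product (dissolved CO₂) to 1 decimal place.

-64.3 per mil

step 1: δ ≈ -36.0 + (-16.2) = -52.2 per mil
step 2: δ ≈ -52.2 + (-12.1) = -64.3 per mil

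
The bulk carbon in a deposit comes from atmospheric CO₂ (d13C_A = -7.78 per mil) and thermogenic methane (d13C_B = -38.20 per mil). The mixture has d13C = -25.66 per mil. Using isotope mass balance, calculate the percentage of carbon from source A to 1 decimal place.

41.2%

δ_mix = f_A·δ_A + (1 − f_A)·δ_B  ⇒  f_A = (δ_mix − δ_B)/(δ_A − δ_B)
f_A = (-25.66 − (-38.20)) / (-7.78 − (-38.20))
f_A = 12.54 / 30.42 = 0.4122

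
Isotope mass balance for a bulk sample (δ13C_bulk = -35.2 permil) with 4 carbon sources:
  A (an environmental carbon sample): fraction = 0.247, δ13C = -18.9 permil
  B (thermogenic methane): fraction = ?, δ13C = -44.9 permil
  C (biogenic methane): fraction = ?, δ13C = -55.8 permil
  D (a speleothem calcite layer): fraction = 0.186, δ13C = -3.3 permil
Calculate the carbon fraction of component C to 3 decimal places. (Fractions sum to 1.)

Let f_C and f_B be the unknown fractions; fractions sum to 1 so f_C + f_B = 0.567.
Mass balance: Σ fᵢ·δᵢ = δ_bulk ⇒ f_C·(-55.8) + f_B·(-44.9) = -35.2 − (-5.282) = -29.918
Substitute f_B = 0.567 − f_C:
f_C·(-55.8 − -44.9) = -29.918 − 0.567×(-44.9) = -4.460
f_C = -4.460 / -10.9 = 0.4091

0.409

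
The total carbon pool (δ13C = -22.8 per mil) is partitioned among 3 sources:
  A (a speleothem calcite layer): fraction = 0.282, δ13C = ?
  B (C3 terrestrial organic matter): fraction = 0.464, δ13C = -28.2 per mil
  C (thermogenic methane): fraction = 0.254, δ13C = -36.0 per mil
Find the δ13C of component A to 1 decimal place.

Isotope mass balance: δ_bulk = Σ fᵢ·δᵢ.
-22.8 = 0.282×δ_A + 0.464×(-28.2) + 0.254×(-36.0)
0.282·δ_A = -22.8 − (-22.229) = -0.571
δ_A = -0.571 / 0.282 = -2.03 per mil

-2.0 per mil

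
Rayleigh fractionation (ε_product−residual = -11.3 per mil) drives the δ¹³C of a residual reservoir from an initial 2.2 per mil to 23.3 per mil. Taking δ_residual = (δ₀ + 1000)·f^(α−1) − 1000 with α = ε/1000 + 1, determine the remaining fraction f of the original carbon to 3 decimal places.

α − 1 = ε/1000 = -0.0113
(δ_res + 1000)/(δ₀ + 1000) = (23.3 + 1000)/(2.2 + 1000) = 1023.3/1002.2 = 1.021054
f = 1.021054^(1/-0.0113) = exp(ln(1.021054)/-0.0113) = exp(0.02084/-0.0113)
f = exp(-1.8438) = 0.1582

0.158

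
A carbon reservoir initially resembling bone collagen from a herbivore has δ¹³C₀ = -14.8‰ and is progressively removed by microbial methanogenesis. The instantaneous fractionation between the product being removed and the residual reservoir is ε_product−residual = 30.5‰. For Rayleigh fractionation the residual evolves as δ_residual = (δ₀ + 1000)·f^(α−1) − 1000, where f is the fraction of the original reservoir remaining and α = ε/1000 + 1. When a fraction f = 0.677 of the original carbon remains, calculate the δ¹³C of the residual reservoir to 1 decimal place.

Rayleigh residual: δ_res = (δ₀ + 1000)·f^(α−1) − 1000
α = ε/1000 + 1 = 1.03050, so α − 1 = 0.03050
f^(α−1) = 0.677^(0.03050) = 0.988173
δ_res = (-14.8 + 1000) × 0.988173 − 1000 = 973.548 − 1000 = -26.45‰

-26.5‰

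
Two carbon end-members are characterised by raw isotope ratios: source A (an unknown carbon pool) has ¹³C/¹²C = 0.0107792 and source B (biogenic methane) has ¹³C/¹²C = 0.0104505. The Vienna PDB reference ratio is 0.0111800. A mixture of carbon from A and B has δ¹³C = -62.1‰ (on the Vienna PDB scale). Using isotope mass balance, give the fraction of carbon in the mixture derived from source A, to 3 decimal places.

0.107

δ_A = (0.0107792/0.0111800 − 1)×1000 = (0.964150 − 1)×1000 = -35.850‰
δ_B = (0.0104505/0.0111800 − 1)×1000 = (0.934750 − 1)×1000 = -65.250‰
f_A = (δ_mix − δ_B)/(δ_A − δ_B) = (-62.1 − (-65.250))/(-35.850 − (-65.250))
f_A = 3.150 / 29.401 = 0.1072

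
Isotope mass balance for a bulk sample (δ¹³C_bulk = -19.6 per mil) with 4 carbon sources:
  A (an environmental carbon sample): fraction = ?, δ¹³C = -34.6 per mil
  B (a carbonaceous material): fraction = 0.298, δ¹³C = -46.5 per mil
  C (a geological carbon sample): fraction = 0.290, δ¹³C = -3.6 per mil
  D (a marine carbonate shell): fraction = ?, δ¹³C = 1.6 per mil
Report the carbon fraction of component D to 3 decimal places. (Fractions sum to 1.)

Let f_D and f_A be the unknown fractions; fractions sum to 1 so f_D + f_A = 0.412.
Mass balance: Σ fᵢ·δᵢ = δ_bulk ⇒ f_D·(1.6) + f_A·(-34.6) = -19.6 − (-14.901) = -4.699
Substitute f_A = 0.412 − f_D:
f_D·(1.6 − -34.6) = -4.699 − 0.412×(-34.6) = 9.556
f_D = 9.556 / 36.2 = 0.2640

0.264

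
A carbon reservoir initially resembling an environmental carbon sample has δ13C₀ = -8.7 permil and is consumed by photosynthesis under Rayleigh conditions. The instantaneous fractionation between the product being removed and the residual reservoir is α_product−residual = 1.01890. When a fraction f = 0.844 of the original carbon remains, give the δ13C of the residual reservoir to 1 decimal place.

-11.9 permil

Rayleigh residual: δ_res = (δ₀ + 1000)·f^(α−1) − 1000
α − 1 = 0.01890
f^(α−1) = 0.844^(0.01890) = 0.996800
δ_res = (-8.7 + 1000) × 0.996800 − 1000 = 988.127 − 1000 = -11.87 permil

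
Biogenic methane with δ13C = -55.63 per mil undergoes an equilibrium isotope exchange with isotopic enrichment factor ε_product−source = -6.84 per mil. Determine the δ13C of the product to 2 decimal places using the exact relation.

To first order, δ_product ≈ δ_source + ε = -62.47 per mil.
Exactly, δ_product = (δ_source + 1000)·(ε/1000 + 1) − 1000.
δ_product = (-55.63 + 1000) × (-6.84/1000 + 1) − 1000
δ_product = -62.089 per mil

-62.09 per mil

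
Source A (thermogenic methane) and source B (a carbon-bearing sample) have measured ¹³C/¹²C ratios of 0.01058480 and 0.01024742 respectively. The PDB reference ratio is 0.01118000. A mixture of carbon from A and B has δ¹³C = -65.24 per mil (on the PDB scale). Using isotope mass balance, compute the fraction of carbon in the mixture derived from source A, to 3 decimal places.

0.602

δ_A = (0.01058480/0.01118000 − 1)×1000 = (0.946762 − 1)×1000 = -53.238 per mil
δ_B = (0.01024742/0.01118000 − 1)×1000 = (0.916585 − 1)×1000 = -83.415 per mil
f_A = (δ_mix − δ_B)/(δ_A − δ_B) = (-65.24 − (-83.415))/(-53.238 − (-83.415))
f_A = 18.175 / 30.177 = 0.6023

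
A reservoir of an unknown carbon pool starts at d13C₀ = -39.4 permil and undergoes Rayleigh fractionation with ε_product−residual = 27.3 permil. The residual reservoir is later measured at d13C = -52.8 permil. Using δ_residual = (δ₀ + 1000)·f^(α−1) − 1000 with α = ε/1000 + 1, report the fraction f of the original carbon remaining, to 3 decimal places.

α − 1 = ε/1000 = 0.0273
(δ_res + 1000)/(δ₀ + 1000) = (-52.8 + 1000)/(-39.4 + 1000) = 947.2/960.6 = 0.986050
f = 0.986050^(1/0.0273) = exp(ln(0.986050)/0.0273) = exp(-0.01405/0.0273)
f = exp(-0.5146) = 0.5978

0.598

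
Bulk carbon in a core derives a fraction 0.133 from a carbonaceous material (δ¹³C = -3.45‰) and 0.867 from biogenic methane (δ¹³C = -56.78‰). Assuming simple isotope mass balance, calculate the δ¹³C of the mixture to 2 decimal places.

δ_mix = f_A·δ_A + f_B·δ_B
δ_mix = 0.133 × (-3.45) + 0.867 × (-56.78)
δ_mix = -0.459 + -49.228 = -49.687‰

-49.69‰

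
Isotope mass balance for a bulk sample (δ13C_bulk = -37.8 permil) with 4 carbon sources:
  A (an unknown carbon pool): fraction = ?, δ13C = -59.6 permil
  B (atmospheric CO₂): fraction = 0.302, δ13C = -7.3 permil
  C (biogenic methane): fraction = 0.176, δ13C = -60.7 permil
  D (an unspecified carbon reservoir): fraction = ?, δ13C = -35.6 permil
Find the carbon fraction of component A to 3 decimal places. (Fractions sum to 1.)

Let f_A and f_D be the unknown fractions; fractions sum to 1 so f_A + f_D = 0.522.
Mass balance: Σ fᵢ·δᵢ = δ_bulk ⇒ f_A·(-59.6) + f_D·(-35.6) = -37.8 − (-12.888) = -24.912
Substitute f_D = 0.522 − f_A:
f_A·(-59.6 − -35.6) = -24.912 − 0.522×(-35.6) = -6.329
f_A = -6.329 / -24.0 = 0.2637

0.264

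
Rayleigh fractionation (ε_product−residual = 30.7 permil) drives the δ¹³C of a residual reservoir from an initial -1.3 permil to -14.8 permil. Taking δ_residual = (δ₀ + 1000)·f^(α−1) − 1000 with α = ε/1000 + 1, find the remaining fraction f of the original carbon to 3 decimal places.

0.642

α − 1 = ε/1000 = 0.0307
(δ_res + 1000)/(δ₀ + 1000) = (-14.8 + 1000)/(-1.3 + 1000) = 985.2/998.7 = 0.986482
f = 0.986482^(1/0.0307) = exp(ln(0.986482)/0.0307) = exp(-0.01361/0.0307)
f = exp(-0.4433) = 0.6419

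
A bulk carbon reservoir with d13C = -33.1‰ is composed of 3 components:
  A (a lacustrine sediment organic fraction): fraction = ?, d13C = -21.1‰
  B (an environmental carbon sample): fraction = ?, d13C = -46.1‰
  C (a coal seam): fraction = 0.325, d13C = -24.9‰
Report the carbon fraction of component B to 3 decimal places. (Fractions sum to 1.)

0.431

Let f_B and f_A be the unknown fractions; fractions sum to 1 so f_B + f_A = 0.675.
Mass balance: Σ fᵢ·δᵢ = δ_bulk ⇒ f_B·(-46.1) + f_A·(-21.1) = -33.1 − (-8.092) = -25.008
Substitute f_A = 0.675 − f_B:
f_B·(-46.1 − -21.1) = -25.008 − 0.675×(-21.1) = -10.765
f_B = -10.765 / -25.0 = 0.4306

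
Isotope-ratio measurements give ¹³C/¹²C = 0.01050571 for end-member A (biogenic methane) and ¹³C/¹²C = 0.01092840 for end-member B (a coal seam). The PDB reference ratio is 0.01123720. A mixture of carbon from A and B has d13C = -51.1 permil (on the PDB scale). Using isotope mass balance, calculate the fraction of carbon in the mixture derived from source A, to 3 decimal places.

δ_A = (0.01050571/0.01123720 − 1)×1000 = (0.934905 − 1)×1000 = -65.095 permil
δ_B = (0.01092840/0.01123720 − 1)×1000 = (0.972520 − 1)×1000 = -27.480 permil
f_A = (δ_mix − δ_B)/(δ_A − δ_B) = (-51.1 − (-27.480))/(-65.095 − (-27.480))
f_A = -23.620 / -37.615 = 0.6279

0.628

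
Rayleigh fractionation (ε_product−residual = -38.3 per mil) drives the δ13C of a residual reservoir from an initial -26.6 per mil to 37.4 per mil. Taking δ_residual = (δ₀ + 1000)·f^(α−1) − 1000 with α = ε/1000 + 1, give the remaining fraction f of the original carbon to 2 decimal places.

0.19

α − 1 = ε/1000 = -0.0383
(δ_res + 1000)/(δ₀ + 1000) = (37.4 + 1000)/(-26.6 + 1000) = 1037.4/973.4 = 1.065749
f = 1.065749^(1/-0.0383) = exp(ln(1.065749)/-0.0383) = exp(0.06368/-0.0383)
f = exp(-1.6626) = 0.1896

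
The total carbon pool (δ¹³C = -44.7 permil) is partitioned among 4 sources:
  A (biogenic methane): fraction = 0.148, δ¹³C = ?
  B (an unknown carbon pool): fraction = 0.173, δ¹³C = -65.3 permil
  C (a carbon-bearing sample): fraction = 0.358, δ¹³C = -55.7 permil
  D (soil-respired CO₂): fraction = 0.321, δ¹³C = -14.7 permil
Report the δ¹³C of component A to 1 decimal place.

-59.1 permil

Isotope mass balance: δ_bulk = Σ fᵢ·δᵢ.
-44.7 = 0.148×δ_A + 0.173×(-65.3) + 0.358×(-55.7) + 0.321×(-14.7)
0.148·δ_A = -44.7 − (-35.956) = -8.744
δ_A = -8.744 / 0.148 = -59.08 permil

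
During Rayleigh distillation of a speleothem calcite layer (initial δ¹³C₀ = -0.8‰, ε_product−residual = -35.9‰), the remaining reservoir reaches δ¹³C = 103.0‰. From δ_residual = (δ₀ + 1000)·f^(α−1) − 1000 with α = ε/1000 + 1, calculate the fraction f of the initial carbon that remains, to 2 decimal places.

0.06

α − 1 = ε/1000 = -0.0359
(δ_res + 1000)/(δ₀ + 1000) = (103.0 + 1000)/(-0.8 + 1000) = 1103.0/999.2 = 1.103883
f = 1.103883^(1/-0.0359) = exp(ln(1.103883)/-0.0359) = exp(0.09883/-0.0359)
f = exp(-2.7530) = 0.0637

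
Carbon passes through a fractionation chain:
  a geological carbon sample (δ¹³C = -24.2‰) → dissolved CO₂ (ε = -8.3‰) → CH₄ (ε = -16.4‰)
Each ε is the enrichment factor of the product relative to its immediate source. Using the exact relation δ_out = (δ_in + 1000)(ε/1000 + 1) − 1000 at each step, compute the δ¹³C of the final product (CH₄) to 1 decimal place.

step 1: δ = (-24.20 + 1000)·(-8.3/1000 + 1) − 1000 = -32.30‰
step 2: δ = (-32.30 + 1000)·(-16.4/1000 + 1) − 1000 = -48.17‰

-48.2‰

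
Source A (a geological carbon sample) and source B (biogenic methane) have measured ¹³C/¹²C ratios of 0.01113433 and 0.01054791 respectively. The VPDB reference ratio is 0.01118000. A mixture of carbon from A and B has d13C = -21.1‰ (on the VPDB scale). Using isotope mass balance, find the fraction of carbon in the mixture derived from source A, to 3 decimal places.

δ_A = (0.01113433/0.01118000 − 1)×1000 = (0.995915 − 1)×1000 = -4.085‰
δ_B = (0.01054791/0.01118000 − 1)×1000 = (0.943462 − 1)×1000 = -56.538‰
f_A = (δ_mix − δ_B)/(δ_A − δ_B) = (-21.1 − (-56.538))/(-4.085 − (-56.538))
f_A = 35.438 / 52.453 = 0.6756

0.676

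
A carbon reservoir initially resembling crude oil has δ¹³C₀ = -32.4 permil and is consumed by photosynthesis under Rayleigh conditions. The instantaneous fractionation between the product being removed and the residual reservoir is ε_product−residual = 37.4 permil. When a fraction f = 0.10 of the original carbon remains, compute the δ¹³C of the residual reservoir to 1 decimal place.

-112.2 permil

Rayleigh residual: δ_res = (δ₀ + 1000)·f^(α−1) − 1000
α = ε/1000 + 1 = 1.03740, so α − 1 = 0.03740
f^(α−1) = 0.10^(0.03740) = 0.917487
δ_res = (-32.4 + 1000) × 0.917487 − 1000 = 887.761 − 1000 = -112.24 permil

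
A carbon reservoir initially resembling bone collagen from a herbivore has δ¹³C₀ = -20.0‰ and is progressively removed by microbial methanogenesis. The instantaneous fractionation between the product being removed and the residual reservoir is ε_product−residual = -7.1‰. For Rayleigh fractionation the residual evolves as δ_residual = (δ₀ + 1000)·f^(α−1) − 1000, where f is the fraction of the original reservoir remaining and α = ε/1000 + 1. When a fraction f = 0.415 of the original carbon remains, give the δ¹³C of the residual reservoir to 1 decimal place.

-13.9‰

Rayleigh residual: δ_res = (δ₀ + 1000)·f^(α−1) − 1000
α = ε/1000 + 1 = 0.99290, so α − 1 = -0.00710
f^(α−1) = 0.415^(-0.00710) = 1.006264
δ_res = (-20.0 + 1000) × 1.006264 − 1000 = 986.139 − 1000 = -13.86‰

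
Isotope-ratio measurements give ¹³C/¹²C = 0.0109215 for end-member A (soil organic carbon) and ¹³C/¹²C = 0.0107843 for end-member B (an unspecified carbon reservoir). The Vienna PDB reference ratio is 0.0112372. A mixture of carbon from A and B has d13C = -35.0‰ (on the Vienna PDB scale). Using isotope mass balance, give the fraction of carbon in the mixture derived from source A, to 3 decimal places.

δ_A = (0.0109215/0.0112372 − 1)×1000 = (0.971906 − 1)×1000 = -28.094‰
δ_B = (0.0107843/0.0112372 − 1)×1000 = (0.959696 − 1)×1000 = -40.304‰
f_A = (δ_mix − δ_B)/(δ_A − δ_B) = (-35.0 − (-40.304))/(-28.094 − (-40.304))
f_A = 5.304 / 12.209 = 0.4344

0.434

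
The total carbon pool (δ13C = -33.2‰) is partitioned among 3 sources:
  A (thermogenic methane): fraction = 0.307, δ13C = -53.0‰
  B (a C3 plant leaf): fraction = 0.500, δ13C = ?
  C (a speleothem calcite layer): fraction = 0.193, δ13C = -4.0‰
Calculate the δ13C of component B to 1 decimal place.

-32.3‰

Isotope mass balance: δ_bulk = Σ fᵢ·δᵢ.
-33.2 = 0.307×(-53.0) + 0.500×δ_B + 0.193×(-4.0)
0.500·δ_B = -33.2 − (-17.043) = -16.157
δ_B = -16.157 / 0.500 = -32.31‰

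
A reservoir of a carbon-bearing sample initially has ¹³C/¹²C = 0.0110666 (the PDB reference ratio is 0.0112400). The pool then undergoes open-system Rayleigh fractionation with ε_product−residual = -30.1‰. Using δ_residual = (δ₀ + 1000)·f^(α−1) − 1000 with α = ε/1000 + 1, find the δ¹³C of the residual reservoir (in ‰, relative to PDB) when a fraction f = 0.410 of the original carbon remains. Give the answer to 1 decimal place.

11.4‰

δ₀ = (0.0110666/0.0112400 − 1)×1000 = (0.984573 − 1)×1000 = -15.427‰
α − 1 = ε/1000 = -0.0301
f^(α−1) = 0.410^(-0.0301) = 1.027200
δ_res = (-15.427 + 1000) × 1.027200 − 1000 = 1011.354 − 1000 = 11.35‰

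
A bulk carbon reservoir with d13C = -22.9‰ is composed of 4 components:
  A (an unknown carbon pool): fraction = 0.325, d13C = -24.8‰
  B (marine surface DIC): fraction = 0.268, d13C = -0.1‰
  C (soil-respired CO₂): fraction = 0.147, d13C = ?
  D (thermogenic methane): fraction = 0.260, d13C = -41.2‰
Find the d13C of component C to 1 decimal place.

Isotope mass balance: δ_bulk = Σ fᵢ·δᵢ.
-22.9 = 0.325×(-24.8) + 0.268×(-0.1) + 0.147×δ_C + 0.260×(-41.2)
0.147·δ_C = -22.9 − (-18.799) = -4.101
δ_C = -4.101 / 0.147 = -27.90‰

-27.9‰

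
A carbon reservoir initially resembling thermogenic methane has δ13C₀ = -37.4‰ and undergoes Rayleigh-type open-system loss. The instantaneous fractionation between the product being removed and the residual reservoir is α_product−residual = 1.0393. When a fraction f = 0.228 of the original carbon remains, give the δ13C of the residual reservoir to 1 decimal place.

-91.7‰

Rayleigh residual: δ_res = (δ₀ + 1000)·f^(α−1) − 1000
α − 1 = 0.03930
f^(α−1) = 0.228^(0.03930) = 0.943554
δ_res = (-37.4 + 1000) × 0.943554 − 1000 = 908.265 − 1000 = -91.73‰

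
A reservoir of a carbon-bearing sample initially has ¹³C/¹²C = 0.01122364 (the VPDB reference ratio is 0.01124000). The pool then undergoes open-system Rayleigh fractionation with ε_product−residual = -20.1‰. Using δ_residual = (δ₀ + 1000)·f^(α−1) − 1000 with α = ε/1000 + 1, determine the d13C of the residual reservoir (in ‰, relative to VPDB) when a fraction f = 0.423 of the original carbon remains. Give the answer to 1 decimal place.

δ₀ = (0.01122364/0.01124000 − 1)×1000 = (0.998544 − 1)×1000 = -1.456‰
α − 1 = ε/1000 = -0.0201
f^(α−1) = 0.423^(-0.0201) = 1.017444
δ_res = (-1.456 + 1000) × 1.017444 − 1000 = 1015.963 − 1000 = 15.96‰

16.0‰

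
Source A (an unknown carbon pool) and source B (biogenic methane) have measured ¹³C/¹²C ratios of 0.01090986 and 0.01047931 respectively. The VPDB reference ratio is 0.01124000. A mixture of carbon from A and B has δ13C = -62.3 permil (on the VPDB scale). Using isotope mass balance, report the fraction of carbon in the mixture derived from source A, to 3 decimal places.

0.140

δ_A = (0.01090986/0.01124000 − 1)×1000 = (0.970628 − 1)×1000 = -29.372 permil
δ_B = (0.01047931/0.01124000 − 1)×1000 = (0.932323 − 1)×1000 = -67.677 permil
f_A = (δ_mix − δ_B)/(δ_A − δ_B) = (-62.3 − (-67.677))/(-29.372 − (-67.677))
f_A = 5.377 / 38.305 = 0.1404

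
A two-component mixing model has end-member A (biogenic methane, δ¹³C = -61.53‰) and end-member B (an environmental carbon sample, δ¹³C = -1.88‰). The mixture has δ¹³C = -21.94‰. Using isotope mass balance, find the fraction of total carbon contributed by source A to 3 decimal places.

δ_mix = f_A·δ_A + (1 − f_A)·δ_B  ⇒  f_A = (δ_mix − δ_B)/(δ_A − δ_B)
f_A = (-21.94 − (-1.88)) / (-61.53 − (-1.88))
f_A = -20.06 / -59.65 = 0.3363

0.336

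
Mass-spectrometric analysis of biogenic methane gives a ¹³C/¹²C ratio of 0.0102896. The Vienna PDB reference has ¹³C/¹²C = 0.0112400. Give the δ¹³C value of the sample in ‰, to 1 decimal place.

-84.6‰

δ¹³C = (R_sample / R_standard − 1) × 1000
R_sample / R_standard = 0.0102896 / 0.0112400 = 0.915445
δ¹³C = (0.915445 − 1) × 1000 = -84.56‰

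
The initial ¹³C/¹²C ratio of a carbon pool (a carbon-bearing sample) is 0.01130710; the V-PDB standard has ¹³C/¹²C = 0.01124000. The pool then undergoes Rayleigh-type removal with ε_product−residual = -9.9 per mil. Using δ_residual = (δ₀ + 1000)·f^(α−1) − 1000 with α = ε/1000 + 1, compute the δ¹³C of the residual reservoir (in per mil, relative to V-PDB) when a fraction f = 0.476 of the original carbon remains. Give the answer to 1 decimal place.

δ₀ = (0.01130710/0.01124000 − 1)×1000 = (1.005970 − 1)×1000 = 5.970 per mil
α − 1 = ε/1000 = -0.0099
f^(α−1) = 0.476^(-0.0099) = 1.007376
δ_res = (5.970 + 1000) × 1.007376 − 1000 = 1013.390 − 1000 = 13.39 per mil

13.4 per mil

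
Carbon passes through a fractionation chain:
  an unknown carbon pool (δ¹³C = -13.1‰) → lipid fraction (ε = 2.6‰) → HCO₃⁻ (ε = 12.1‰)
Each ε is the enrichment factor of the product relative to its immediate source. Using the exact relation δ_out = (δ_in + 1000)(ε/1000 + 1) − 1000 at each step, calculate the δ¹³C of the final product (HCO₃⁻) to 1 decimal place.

1.4‰

step 1: δ = (-13.10 + 1000)·(2.6/1000 + 1) − 1000 = -10.53‰
step 2: δ = (-10.53 + 1000)·(12.1/1000 + 1) − 1000 = 1.44‰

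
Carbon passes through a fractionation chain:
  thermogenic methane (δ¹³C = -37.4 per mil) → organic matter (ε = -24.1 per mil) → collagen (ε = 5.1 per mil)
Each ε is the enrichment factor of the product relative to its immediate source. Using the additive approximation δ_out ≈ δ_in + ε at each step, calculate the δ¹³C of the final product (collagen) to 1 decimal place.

step 1: δ ≈ -37.4 + (-24.1) = -61.5 per mil
step 2: δ ≈ -61.5 + (5.1) = -56.4 per mil

-56.4 per mil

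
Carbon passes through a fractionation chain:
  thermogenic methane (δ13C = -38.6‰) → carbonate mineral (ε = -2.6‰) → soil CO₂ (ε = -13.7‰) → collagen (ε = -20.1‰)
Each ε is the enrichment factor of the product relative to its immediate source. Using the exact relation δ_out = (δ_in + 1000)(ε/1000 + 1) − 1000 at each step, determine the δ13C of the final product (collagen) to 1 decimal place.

-73.2‰

step 1: δ = (-38.60 + 1000)·(-2.6/1000 + 1) − 1000 = -41.10‰
step 2: δ = (-41.10 + 1000)·(-13.7/1000 + 1) − 1000 = -54.24‰
step 3: δ = (-54.24 + 1000)·(-20.1/1000 + 1) − 1000 = -73.25‰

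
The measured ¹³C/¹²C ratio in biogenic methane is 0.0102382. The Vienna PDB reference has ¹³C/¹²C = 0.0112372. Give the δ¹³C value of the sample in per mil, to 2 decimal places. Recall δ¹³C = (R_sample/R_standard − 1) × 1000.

δ¹³C = (R_sample / R_standard − 1) × 1000
R_sample / R_standard = 0.0102382 / 0.0112372 = 0.911099
δ¹³C = (0.911099 − 1) × 1000 = -88.901 per mil

-88.90 per mil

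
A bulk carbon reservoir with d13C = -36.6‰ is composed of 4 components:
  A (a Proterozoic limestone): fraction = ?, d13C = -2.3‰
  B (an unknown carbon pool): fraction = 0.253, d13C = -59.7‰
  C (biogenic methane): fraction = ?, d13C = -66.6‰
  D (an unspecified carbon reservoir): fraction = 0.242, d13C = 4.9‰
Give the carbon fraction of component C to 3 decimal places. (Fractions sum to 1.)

0.335

Let f_C and f_A be the unknown fractions; fractions sum to 1 so f_C + f_A = 0.505.
Mass balance: Σ fᵢ·δᵢ = δ_bulk ⇒ f_C·(-66.6) + f_A·(-2.3) = -36.6 − (-13.918) = -22.682
Substitute f_A = 0.505 − f_C:
f_C·(-66.6 − -2.3) = -22.682 − 0.505×(-2.3) = -21.520
f_C = -21.520 / -64.3 = 0.3347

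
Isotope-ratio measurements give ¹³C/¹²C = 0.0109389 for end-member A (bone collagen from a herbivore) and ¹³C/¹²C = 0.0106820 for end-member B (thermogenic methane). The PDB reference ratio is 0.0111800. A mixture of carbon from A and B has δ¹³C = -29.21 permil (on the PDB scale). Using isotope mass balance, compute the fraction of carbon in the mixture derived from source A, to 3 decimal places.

δ_A = (0.0109389/0.0111800 − 1)×1000 = (0.978435 − 1)×1000 = -21.565 permil
δ_B = (0.0106820/0.0111800 − 1)×1000 = (0.955456 − 1)×1000 = -44.544 permil
f_A = (δ_mix − δ_B)/(δ_A − δ_B) = (-29.21 − (-44.544))/(-21.565 − (-44.544))
f_A = 15.334 / 22.979 = 0.6673

0.667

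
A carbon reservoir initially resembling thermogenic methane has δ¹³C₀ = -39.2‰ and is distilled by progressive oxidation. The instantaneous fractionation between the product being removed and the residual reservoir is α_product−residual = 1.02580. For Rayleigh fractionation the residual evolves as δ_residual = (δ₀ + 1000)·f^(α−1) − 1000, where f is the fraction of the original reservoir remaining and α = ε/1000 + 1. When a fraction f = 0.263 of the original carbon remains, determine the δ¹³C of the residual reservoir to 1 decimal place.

-71.7‰

Rayleigh residual: δ_res = (δ₀ + 1000)·f^(α−1) − 1000
α − 1 = 0.02580
f^(α−1) = 0.263^(0.02580) = 0.966128
δ_res = (-39.2 + 1000) × 0.966128 − 1000 = 928.256 − 1000 = -71.74‰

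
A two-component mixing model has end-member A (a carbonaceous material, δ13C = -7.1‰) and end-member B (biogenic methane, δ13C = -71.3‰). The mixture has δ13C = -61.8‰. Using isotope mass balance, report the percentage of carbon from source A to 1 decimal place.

14.8%

δ_mix = f_A·δ_A + (1 − f_A)·δ_B  ⇒  f_A = (δ_mix − δ_B)/(δ_A − δ_B)
f_A = (-61.8 − (-71.3)) / (-7.1 − (-71.3))
f_A = 9.5 / 64.2 = 0.1480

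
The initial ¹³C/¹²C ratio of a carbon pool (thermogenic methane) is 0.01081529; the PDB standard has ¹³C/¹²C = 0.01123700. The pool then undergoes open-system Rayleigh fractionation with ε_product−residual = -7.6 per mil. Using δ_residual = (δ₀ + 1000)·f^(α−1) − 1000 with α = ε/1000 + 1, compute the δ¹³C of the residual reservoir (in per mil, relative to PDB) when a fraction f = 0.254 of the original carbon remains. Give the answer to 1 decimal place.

δ₀ = (0.01081529/0.01123700 − 1)×1000 = (0.962471 − 1)×1000 = -37.529 per mil
α − 1 = ε/1000 = -0.0076
f^(α−1) = 0.254^(-0.0076) = 1.010470
δ_res = (-37.529 + 1000) × 1.010470 − 1000 = 972.548 − 1000 = -27.45 per mil

-27.5 per mil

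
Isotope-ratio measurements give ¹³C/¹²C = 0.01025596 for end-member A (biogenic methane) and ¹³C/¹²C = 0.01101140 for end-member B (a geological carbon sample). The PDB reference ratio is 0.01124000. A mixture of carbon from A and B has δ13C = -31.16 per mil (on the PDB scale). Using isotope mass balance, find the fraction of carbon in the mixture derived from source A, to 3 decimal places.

δ_A = (0.01025596/0.01124000 − 1)×1000 = (0.912452 − 1)×1000 = -87.548 per mil
δ_B = (0.01101140/0.01124000 − 1)×1000 = (0.979662 − 1)×1000 = -20.338 per mil
f_A = (δ_mix − δ_B)/(δ_A − δ_B) = (-31.16 − (-20.338))/(-87.548 − (-20.338))
f_A = -10.822 / -67.210 = 0.1610

0.161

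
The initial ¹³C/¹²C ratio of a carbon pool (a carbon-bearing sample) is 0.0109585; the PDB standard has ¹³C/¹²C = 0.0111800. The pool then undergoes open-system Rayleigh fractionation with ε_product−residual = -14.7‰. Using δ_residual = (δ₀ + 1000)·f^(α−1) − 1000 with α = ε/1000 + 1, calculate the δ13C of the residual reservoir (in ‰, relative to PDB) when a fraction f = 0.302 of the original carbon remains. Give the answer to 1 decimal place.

δ₀ = (0.0109585/0.0111800 − 1)×1000 = (0.980188 − 1)×1000 = -19.812‰
α − 1 = ε/1000 = -0.0147
f^(α−1) = 0.302^(-0.0147) = 1.017757
δ_res = (-19.812 + 1000) × 1.017757 − 1000 = 997.593 − 1000 = -2.41‰

-2.4‰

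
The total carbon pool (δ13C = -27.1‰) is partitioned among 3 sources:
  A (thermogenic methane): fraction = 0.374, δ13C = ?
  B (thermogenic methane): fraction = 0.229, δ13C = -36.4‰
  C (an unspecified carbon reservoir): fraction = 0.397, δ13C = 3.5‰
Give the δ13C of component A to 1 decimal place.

-53.9‰

Isotope mass balance: δ_bulk = Σ fᵢ·δᵢ.
-27.1 = 0.374×δ_A + 0.229×(-36.4) + 0.397×(3.5)
0.374·δ_A = -27.1 − (-6.946) = -20.154
δ_A = -20.154 / 0.374 = -53.89‰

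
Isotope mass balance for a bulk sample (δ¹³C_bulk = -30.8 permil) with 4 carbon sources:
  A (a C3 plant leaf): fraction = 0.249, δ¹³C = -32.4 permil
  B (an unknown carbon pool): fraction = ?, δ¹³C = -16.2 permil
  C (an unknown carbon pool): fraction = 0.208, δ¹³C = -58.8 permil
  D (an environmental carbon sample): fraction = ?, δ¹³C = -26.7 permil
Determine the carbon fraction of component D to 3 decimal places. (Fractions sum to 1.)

Let f_D and f_B be the unknown fractions; fractions sum to 1 so f_D + f_B = 0.543.
Mass balance: Σ fᵢ·δᵢ = δ_bulk ⇒ f_D·(-26.7) + f_B·(-16.2) = -30.8 − (-20.298) = -10.502
Substitute f_B = 0.543 − f_D:
f_D·(-26.7 − -16.2) = -10.502 − 0.543×(-16.2) = -1.705
f_D = -1.705 / -10.5 = 0.1624

0.162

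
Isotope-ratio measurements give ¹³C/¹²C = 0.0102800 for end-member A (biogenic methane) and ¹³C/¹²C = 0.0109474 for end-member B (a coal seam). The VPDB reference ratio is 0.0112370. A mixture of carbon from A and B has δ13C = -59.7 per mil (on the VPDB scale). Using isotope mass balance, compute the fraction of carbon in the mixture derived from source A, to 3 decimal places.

0.571

δ_A = (0.0102800/0.0112370 − 1)×1000 = (0.914835 − 1)×1000 = -85.165 per mil
δ_B = (0.0109474/0.0112370 − 1)×1000 = (0.974228 − 1)×1000 = -25.772 per mil
f_A = (δ_mix − δ_B)/(δ_A − δ_B) = (-59.7 − (-25.772))/(-85.165 − (-25.772))
f_A = -33.928 / -59.393 = 0.5712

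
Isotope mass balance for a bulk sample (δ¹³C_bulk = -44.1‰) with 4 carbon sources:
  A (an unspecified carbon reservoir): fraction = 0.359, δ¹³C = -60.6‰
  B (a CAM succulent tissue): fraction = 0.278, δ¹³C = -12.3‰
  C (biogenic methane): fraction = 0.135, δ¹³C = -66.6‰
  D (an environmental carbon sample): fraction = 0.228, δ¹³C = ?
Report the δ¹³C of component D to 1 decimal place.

-43.6‰

Isotope mass balance: δ_bulk = Σ fᵢ·δᵢ.
-44.1 = 0.359×(-60.6) + 0.278×(-12.3) + 0.135×(-66.6) + 0.228×δ_D
0.228·δ_D = -44.1 − (-34.166) = -9.934
δ_D = -9.934 / 0.228 = -43.57‰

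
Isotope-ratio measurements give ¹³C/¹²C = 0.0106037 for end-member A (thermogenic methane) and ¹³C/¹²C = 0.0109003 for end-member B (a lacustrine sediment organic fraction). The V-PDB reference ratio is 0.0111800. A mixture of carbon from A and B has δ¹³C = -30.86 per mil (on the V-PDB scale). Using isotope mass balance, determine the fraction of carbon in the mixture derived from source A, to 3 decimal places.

0.220

δ_A = (0.0106037/0.0111800 − 1)×1000 = (0.948453 − 1)×1000 = -51.547 per mil
δ_B = (0.0109003/0.0111800 − 1)×1000 = (0.974982 − 1)×1000 = -25.018 per mil
f_A = (δ_mix − δ_B)/(δ_A − δ_B) = (-30.86 − (-25.018))/(-51.547 − (-25.018))
f_A = -5.842 / -26.530 = 0.2202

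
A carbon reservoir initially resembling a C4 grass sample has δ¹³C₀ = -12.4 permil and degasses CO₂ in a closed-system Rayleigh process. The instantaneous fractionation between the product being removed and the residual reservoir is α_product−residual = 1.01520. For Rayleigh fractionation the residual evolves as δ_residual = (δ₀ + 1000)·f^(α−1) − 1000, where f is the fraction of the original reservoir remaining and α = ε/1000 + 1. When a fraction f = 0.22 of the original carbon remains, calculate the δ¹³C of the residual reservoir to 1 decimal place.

Rayleigh residual: δ_res = (δ₀ + 1000)·f^(α−1) − 1000
α − 1 = 0.01520
f^(α−1) = 0.22^(0.01520) = 0.977248
δ_res = (-12.4 + 1000) × 0.977248 − 1000 = 965.130 − 1000 = -34.87 permil

-34.9 permil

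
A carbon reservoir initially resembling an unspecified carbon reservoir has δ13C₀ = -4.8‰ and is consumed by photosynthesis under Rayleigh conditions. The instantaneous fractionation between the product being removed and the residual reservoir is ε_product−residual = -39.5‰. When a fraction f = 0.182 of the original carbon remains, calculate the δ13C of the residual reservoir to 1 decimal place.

Rayleigh residual: δ_res = (δ₀ + 1000)·f^(α−1) − 1000
α = ε/1000 + 1 = 0.96050, so α − 1 = -0.03950
f^(α−1) = 0.182^(-0.03950) = 1.069614
δ_res = (-4.8 + 1000) × 1.069614 − 1000 = 1064.480 − 1000 = 64.48‰

64.5‰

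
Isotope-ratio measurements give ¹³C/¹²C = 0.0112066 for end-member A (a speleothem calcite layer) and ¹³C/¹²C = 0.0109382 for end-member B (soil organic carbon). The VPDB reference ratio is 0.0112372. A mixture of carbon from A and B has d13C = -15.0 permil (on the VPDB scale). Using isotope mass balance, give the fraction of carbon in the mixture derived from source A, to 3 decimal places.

δ_A = (0.0112066/0.0112372 − 1)×1000 = (0.997277 − 1)×1000 = -2.723 permil
δ_B = (0.0109382/0.0112372 − 1)×1000 = (0.973392 − 1)×1000 = -26.608 permil
f_A = (δ_mix − δ_B)/(δ_A − δ_B) = (-15.0 − (-26.608))/(-2.723 − (-26.608))
f_A = 11.608 / 23.885 = 0.4860

0.486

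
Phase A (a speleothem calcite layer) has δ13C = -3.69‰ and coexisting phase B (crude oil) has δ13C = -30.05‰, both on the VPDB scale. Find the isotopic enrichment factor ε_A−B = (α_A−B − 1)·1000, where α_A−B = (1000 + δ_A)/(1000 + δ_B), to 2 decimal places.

27.18‰

α_A−B = (1000 + -3.69) / (1000 + -30.05) = 996.31 / 969.95 = 1.027177
ε_A−B = (1.027177 − 1) × 1000 = 27.177‰
(The approximation ε ≈ δ_A − δ_B would give 26.36‰.)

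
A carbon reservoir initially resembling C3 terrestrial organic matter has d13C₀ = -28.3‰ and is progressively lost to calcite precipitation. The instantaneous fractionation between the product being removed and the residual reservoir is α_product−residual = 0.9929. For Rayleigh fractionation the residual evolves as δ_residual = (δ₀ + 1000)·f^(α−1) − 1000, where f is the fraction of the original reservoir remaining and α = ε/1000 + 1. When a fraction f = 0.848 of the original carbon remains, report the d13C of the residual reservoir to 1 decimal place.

-27.2‰

Rayleigh residual: δ_res = (δ₀ + 1000)·f^(α−1) − 1000
α − 1 = -0.00710
f^(α−1) = 0.848^(-0.00710) = 1.001171
δ_res = (-28.3 + 1000) × 1.001171 − 1000 = 972.838 − 1000 = -27.16‰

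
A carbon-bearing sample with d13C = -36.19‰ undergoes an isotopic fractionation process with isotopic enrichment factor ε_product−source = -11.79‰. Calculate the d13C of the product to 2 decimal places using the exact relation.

To first order, δ_product ≈ δ_source + ε = -47.98‰.
Exactly, δ_product = (δ_source + 1000)·(ε/1000 + 1) − 1000.
δ_product = (-36.19 + 1000) × (-11.79/1000 + 1) − 1000
δ_product = -47.553‰

-47.55‰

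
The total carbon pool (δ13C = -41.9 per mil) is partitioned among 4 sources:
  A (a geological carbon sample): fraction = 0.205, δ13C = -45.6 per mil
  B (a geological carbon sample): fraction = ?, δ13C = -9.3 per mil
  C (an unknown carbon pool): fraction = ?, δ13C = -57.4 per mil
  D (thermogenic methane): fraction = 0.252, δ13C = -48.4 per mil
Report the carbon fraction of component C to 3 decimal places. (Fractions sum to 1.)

Let f_C and f_B be the unknown fractions; fractions sum to 1 so f_C + f_B = 0.543.
Mass balance: Σ fᵢ·δᵢ = δ_bulk ⇒ f_C·(-57.4) + f_B·(-9.3) = -41.9 − (-21.545) = -20.355
Substitute f_B = 0.543 − f_C:
f_C·(-57.4 − -9.3) = -20.355 − 0.543×(-9.3) = -15.305
f_C = -15.305 / -48.1 = 0.3182

0.318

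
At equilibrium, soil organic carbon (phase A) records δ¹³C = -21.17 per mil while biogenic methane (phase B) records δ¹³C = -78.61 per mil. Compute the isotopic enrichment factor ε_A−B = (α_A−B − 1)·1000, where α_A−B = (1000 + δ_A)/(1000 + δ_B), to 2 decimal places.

62.34 per mil

α_A−B = (1000 + -21.17) / (1000 + -78.61) = 978.83 / 921.39 = 1.062341
ε_A−B = (1.062341 − 1) × 1000 = 62.341 per mil
(The approximation ε ≈ δ_A − δ_B would give 57.44 per mil.)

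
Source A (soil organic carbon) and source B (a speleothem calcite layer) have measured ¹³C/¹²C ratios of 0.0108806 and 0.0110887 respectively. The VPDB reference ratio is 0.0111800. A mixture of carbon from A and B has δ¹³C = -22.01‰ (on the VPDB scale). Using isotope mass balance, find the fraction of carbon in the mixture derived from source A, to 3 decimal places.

δ_A = (0.0108806/0.0111800 − 1)×1000 = (0.973220 − 1)×1000 = -26.780‰
δ_B = (0.0110887/0.0111800 − 1)×1000 = (0.991834 − 1)×1000 = -8.166‰
f_A = (δ_mix − δ_B)/(δ_A − δ_B) = (-22.01 − (-8.166))/(-26.780 − (-8.166))
f_A = -13.844 / -18.614 = 0.7437

0.744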